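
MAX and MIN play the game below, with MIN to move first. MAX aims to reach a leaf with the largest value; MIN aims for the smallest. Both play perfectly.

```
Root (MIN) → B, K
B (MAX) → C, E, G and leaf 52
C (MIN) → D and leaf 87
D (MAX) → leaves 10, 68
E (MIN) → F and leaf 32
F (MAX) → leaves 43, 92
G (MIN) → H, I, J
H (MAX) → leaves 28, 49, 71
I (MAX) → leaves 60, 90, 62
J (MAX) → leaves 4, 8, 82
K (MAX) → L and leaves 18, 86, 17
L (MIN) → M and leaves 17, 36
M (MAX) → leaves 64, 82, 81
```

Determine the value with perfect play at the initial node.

71

D (MAX): max(10, 68) = 68
C (MIN): min(68, 87) = 68
F (MAX): max(43, 92) = 92
E (MIN): min(92, 32) = 32
H (MAX): max(28, 49, 71) = 71
I (MAX): max(60, 90, 62) = 90
J (MAX): max(4, 8, 82) = 82
G (MIN): min(71, 90, 82) = 71
B (MAX): max(68, 32, 71, 52) = 71
M (MAX): max(64, 82, 81) = 82
L (MIN): min(82, 17, 36) = 17
K (MAX): max(17, 18, 86, 17) = 86
Root (MIN): min(71, 86) = 71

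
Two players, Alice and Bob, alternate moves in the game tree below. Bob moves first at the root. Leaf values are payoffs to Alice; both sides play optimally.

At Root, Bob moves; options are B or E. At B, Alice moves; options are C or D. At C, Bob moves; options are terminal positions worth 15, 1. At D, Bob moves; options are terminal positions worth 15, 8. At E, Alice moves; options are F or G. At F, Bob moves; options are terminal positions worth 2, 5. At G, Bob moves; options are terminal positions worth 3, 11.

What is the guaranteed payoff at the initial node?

3

C (Bob): min(15, 1) = 1
D (Bob): min(15, 8) = 8
B (Alice): max(1, 8) = 8
F (Bob): min(2, 5) = 2
G (Bob): min(3, 11) = 3
E (Alice): max(2, 3) = 3
Root (Bob): min(8, 3) = 3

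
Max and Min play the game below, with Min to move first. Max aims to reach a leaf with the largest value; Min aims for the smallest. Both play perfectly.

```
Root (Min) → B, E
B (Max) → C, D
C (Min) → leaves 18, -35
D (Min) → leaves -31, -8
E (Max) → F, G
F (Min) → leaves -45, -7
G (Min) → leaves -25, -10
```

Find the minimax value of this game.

C (Min): min(18, -35) = -35
D (Min): min(-31, -8) = -31
B (Max): max(-35, -31) = -31
F (Min): min(-45, -7) = -45
G (Min): min(-25, -10) = -25
E (Max): max(-45, -25) = -25
Root (Min): min(-31, -25) = -31

-31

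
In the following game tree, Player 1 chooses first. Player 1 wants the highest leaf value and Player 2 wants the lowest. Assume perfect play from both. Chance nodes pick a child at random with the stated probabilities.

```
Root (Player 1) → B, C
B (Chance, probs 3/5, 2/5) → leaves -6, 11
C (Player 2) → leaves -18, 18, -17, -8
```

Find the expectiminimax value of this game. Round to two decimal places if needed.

0.8

B (Chance): 3/5·-6 + 2/5·11 = 0.8
C (Player 2): min(-18, 18, -17, -8) = -18
Root (Player 1): max(0.8, -18) = 0.8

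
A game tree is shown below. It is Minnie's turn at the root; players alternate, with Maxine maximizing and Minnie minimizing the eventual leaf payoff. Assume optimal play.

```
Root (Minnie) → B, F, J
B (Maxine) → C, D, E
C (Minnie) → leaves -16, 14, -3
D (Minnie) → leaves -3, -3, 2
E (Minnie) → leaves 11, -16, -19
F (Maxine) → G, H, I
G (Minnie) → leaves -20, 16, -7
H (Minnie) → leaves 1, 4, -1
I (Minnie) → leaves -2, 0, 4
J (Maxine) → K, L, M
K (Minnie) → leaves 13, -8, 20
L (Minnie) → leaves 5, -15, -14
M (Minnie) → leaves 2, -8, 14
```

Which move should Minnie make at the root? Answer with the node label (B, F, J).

J

C (Minnie): min(-16, 14, -3) = -16
D (Minnie): min(-3, -3, 2) = -3
E (Minnie): min(11, -16, -19) = -19
B (Maxine): max(-16, -3, -19) = -3
G (Minnie): min(-20, 16, -7) = -20
H (Minnie): min(1, 4, -1) = -1
I (Minnie): min(-2, 0, 4) = -2
F (Maxine): max(-20, -1, -2) = -1
K (Minnie): min(13, -8, 20) = -8
L (Minnie): min(5, -15, -14) = -15
M (Minnie): min(2, -8, 14) = -8
J (Maxine): max(-8, -15, -8) = -8
Root (Minnie): min(-3, -1, -8) = -8
Minnie picks the child with the lowest value: J (value -8).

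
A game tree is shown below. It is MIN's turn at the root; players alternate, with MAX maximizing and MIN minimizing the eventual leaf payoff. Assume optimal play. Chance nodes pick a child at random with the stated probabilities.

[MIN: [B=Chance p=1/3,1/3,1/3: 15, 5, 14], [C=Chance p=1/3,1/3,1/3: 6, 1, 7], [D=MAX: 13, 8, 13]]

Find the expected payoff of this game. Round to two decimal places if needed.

B (Chance): 1/3·15 + 1/3·5 + 1/3·14 = 11.33
C (Chance): 1/3·6 + 1/3·1 + 1/3·7 = 4.67
D (MAX): max(13, 8, 13) = 13
Root (MIN): min(11.33, 4.67, 13) = 4.67

4.67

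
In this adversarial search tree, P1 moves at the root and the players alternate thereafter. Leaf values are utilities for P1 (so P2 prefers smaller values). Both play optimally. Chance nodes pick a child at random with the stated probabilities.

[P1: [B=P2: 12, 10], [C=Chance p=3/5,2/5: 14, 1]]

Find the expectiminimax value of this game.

B (P2): min(12, 10) = 10
C (Chance): 3/5·14 + 2/5·1 = 8.8
Root (P1): max(10, 8.8) = 10

10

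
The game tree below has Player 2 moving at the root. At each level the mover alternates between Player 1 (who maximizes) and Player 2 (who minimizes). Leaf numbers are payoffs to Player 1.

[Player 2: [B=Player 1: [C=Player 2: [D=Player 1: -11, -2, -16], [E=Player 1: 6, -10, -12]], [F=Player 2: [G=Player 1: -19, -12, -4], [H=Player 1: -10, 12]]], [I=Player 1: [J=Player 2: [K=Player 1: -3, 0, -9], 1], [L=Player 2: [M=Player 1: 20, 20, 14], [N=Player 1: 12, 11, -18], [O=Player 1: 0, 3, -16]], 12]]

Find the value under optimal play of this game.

-2

D (Player 1): max(-11, -2, -16) = -2
E (Player 1): max(6, -10, -12) = 6
C (Player 2): min(-2, 6) = -2
G (Player 1): max(-19, -12, -4) = -4
H (Player 1): max(-10, 12) = 12
F (Player 2): min(-4, 12) = -4
B (Player 1): max(-2, -4) = -2
K (Player 1): max(-3, 0, -9) = 0
J (Player 2): min(0, 1) = 0
M (Player 1): max(20, 20, 14) = 20
N (Player 1): max(12, 11, -18) = 12
O (Player 1): max(0, 3, -16) = 3
L (Player 2): min(20, 12, 3) = 3
I (Player 1): max(0, 3, 12) = 12
Root (Player 2): min(-2, 12) = -2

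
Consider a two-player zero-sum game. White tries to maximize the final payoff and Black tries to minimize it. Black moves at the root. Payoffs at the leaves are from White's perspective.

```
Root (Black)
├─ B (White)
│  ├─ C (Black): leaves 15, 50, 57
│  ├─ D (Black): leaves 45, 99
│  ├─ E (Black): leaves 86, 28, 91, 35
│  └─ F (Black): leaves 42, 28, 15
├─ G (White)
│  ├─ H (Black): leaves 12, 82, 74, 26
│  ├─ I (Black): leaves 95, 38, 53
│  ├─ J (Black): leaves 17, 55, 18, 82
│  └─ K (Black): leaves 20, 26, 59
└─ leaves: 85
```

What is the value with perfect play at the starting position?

C (Black): min(15, 50, 57) = 15
D (Black): min(45, 99) = 45
E (Black): min(86, 28, 91, 35) = 28
F (Black): min(42, 28, 15) = 15
B (White): max(15, 45, 28, 15) = 45
H (Black): min(12, 82, 74, 26) = 12
I (Black): min(95, 38, 53) = 38
J (Black): min(17, 55, 18, 82) = 17
K (Black): min(20, 26, 59) = 20
G (White): max(12, 38, 17, 20) = 38
Root (Black): min(45, 38, 85) = 38

38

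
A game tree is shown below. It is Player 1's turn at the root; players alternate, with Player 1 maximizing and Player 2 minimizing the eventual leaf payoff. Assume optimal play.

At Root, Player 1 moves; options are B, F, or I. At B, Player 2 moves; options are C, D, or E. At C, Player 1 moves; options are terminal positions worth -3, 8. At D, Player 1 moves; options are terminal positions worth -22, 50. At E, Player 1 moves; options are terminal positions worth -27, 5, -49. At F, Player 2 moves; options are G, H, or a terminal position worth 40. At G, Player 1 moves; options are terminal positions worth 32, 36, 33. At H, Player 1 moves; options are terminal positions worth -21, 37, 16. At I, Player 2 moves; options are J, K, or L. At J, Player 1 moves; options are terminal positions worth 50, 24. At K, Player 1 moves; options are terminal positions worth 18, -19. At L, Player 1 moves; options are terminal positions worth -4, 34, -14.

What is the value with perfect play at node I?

J: max(50, 24) = 50
K: max(18, -19) = 18
L: max(-4, 34, -14) = 34
I: min(50, 18, 34) = 18

18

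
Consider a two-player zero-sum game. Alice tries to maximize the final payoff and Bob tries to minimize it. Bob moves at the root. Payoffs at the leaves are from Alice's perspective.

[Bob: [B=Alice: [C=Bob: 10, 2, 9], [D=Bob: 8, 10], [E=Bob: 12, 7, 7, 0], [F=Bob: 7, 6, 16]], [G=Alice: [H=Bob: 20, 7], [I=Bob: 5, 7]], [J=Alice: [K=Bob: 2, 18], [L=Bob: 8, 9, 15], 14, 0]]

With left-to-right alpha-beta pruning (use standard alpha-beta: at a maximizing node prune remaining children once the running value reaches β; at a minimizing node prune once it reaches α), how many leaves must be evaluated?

16

C [α=-∞,β=+∞]: v=2
D [α=2,β=+∞]: v=8
E [α=8,β=+∞]: v=7 after child 2 ≤ α → α-cutoff, skip 2
F [α=8,β=+∞]: v=7 after child 1 ≤ α → α-cutoff, skip 2
B [α=-∞,β=+∞]: v=8
H [α=-∞,β=8]: v=7
I [α=7,β=8]: v=5 after child 1 ≤ α → α-cutoff, skip 1
G [α=-∞,β=8]: v=7
K [α=-∞,β=7]: v=2
L [α=2,β=7]: v=8
J [α=-∞,β=7]: v=8 after child 2 ≥ β → β-cutoff, skip 2
Root [α=-∞,β=+∞]: v=7
Leaves evaluated: 16 of 23.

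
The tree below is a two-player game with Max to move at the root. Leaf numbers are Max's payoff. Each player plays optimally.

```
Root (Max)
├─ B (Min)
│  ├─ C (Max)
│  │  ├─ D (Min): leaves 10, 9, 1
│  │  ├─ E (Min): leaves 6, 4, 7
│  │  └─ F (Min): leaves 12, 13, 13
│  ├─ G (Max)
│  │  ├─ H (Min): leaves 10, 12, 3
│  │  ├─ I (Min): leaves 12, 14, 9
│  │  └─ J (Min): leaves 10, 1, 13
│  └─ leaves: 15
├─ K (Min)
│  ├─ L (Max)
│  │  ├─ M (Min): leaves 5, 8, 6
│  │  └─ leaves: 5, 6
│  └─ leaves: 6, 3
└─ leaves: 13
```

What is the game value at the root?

D (Min): min(10, 9, 1) = 1
E (Min): min(6, 4, 7) = 4
F (Min): min(12, 13, 13) = 12
C (Max): max(1, 4, 12) = 12
H (Min): min(10, 12, 3) = 3
I (Min): min(12, 14, 9) = 9
J (Min): min(10, 1, 13) = 1
G (Max): max(3, 9, 1) = 9
B (Min): min(12, 9, 15) = 9
M (Min): min(5, 8, 6) = 5
L (Max): max(5, 5, 6) = 6
K (Min): min(6, 6, 3) = 3
Root (Max): max(9, 3, 13) = 13

13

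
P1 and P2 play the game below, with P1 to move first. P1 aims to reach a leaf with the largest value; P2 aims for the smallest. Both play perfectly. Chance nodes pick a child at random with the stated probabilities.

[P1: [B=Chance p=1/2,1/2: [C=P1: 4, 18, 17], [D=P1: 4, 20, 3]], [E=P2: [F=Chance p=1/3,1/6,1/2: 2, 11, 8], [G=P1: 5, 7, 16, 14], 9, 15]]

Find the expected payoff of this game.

19

C (P1): max(4, 18, 17) = 18
D (P1): max(4, 20, 3) = 20
B (Chance): 1/2·18 + 1/2·20 = 19
F (Chance): 1/3·2 + 1/6·11 + 1/2·8 = 6.5
G (P1): max(5, 7, 16, 14) = 16
E (P2): min(6.5, 16, 9, 15) = 6.5
Root (P1): max(19, 6.5) = 19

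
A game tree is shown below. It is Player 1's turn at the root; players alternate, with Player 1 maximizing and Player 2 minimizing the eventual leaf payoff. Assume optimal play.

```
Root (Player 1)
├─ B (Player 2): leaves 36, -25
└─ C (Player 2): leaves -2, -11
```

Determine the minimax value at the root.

-11

B (Player 2): min(36, -25) = -25
C (Player 2): min(-2, -11) = -11
Root (Player 1): max(-25, -11) = -11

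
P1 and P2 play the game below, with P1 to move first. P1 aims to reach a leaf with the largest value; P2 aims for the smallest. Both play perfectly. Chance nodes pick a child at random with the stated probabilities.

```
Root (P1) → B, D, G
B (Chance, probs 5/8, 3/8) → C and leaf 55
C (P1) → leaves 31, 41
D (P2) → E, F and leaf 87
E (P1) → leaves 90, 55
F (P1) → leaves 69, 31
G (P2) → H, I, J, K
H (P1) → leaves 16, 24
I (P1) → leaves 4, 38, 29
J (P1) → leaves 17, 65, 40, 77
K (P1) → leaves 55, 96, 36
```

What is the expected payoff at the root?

69

C (P1): max(31, 41) = 41
B (Chance): 5/8·41 + 3/8·55 = 46.25
E (P1): max(90, 55) = 90
F (P1): max(69, 31) = 69
D (P2): min(90, 69, 87) = 69
H (P1): max(16, 24) = 24
I (P1): max(4, 38, 29) = 38
J (P1): max(17, 65, 40, 77) = 77
K (P1): max(55, 96, 36) = 96
G (P2): min(24, 38, 77, 96) = 24
Root (P1): max(46.25, 69, 24) = 69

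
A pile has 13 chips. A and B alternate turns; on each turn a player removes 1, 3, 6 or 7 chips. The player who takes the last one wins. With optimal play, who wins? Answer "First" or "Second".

Positions where the player to move wins (W) vs loses (L):
i:   0  1  2  3  4  5  6  7  8  9 10 11 12 13
     L  W  L  W  L  W  W  W  W  W  W  W  L  W
Position 13 is W, so the first player wins.

First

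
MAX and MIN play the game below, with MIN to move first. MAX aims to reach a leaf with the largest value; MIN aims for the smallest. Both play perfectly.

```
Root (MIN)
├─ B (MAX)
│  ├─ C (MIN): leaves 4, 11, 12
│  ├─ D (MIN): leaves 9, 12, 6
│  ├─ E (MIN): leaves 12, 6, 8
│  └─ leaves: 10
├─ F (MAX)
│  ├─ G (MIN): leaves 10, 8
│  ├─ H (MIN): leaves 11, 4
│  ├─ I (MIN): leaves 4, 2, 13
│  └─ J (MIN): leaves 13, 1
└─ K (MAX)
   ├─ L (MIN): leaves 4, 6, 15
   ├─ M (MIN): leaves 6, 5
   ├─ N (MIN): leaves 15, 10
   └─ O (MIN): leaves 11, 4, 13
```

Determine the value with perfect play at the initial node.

8

C (MIN): min(4, 11, 12) = 4
D (MIN): min(9, 12, 6) = 6
E (MIN): min(12, 6, 8) = 6
B (MAX): max(4, 6, 6, 10) = 10
G (MIN): min(10, 8) = 8
H (MIN): min(11, 4) = 4
I (MIN): min(4, 2, 13) = 2
J (MIN): min(13, 1) = 1
F (MAX): max(8, 4, 2, 1) = 8
L (MIN): min(4, 6, 15) = 4
M (MIN): min(6, 5) = 5
N (MIN): min(15, 10) = 10
O (MIN): min(11, 4, 13) = 4
K (MAX): max(4, 5, 10, 4) = 10
Root (MIN): min(10, 8, 10) = 8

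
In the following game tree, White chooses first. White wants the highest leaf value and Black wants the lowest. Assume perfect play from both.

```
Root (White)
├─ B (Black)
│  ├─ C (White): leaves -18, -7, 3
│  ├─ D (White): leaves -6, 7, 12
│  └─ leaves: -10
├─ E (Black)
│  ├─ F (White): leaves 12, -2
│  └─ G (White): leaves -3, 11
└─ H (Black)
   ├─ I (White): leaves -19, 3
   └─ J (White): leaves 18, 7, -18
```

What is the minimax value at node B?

C: max(-18, -7, 3) = 3
D: max(-6, 7, 12) = 12
B: min(3, 12, -10) = -10

-10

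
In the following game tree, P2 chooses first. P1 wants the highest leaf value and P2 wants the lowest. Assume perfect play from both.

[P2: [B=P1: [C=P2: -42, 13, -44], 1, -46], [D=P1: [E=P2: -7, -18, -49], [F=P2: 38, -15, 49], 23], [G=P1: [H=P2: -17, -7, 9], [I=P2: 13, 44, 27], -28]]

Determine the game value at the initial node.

1

C (P2): min(-42, 13, -44) = -44
B (P1): max(-44, 1, -46) = 1
E (P2): min(-7, -18, -49) = -49
F (P2): min(38, -15, 49) = -15
D (P1): max(-49, -15, 23) = 23
H (P2): min(-17, -7, 9) = -17
I (P2): min(13, 44, 27) = 13
G (P1): max(-17, 13, -28) = 13
Root (P2): min(1, 23, 13) = 1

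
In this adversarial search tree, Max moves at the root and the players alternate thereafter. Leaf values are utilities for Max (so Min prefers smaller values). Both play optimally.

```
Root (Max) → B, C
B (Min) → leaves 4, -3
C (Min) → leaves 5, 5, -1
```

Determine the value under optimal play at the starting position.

-1

B (Min): min(4, -3) = -3
C (Min): min(5, 5, -1) = -1
Root (Max): max(-3, -1) = -1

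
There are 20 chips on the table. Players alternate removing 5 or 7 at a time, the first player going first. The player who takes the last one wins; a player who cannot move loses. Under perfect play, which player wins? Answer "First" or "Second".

Mark each pile size as W (mover wins) or L (mover loses):
i:   0  1  2  3  4  5  6  7  8  9 10 11 12 13 14 15 16 17 18 19 20
     L  L  L  L  L  W  W  W  W  W  W  W  L  L  L  L  L  W  W  W  W
Position 20 is W, so the first player wins.

First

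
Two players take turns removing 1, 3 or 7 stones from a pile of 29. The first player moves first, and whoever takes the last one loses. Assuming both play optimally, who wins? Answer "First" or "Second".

Mark each pile size as W (mover wins) or L (mover loses):
i:   0  1  2  3  4  5  6  7  8  9 10 11 12 13 14 15 16 17 18 19 20 21 22 23 24 25 26 27 28 29
     W  L  W  L  W  L  W  L  W  L  W  L  W  L  W  L  W  L  W  L  W  L  W  L  W  L  W  L  W  L
Position 29 is L, so the second player wins.

Second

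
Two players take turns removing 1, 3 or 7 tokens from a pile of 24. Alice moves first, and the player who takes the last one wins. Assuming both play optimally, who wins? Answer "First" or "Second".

Second

Compute winning (W) and losing (L) positions by backward induction:
i:   0  1  2  3  4  5  6  7  8  9 10 11 12 13 14 15 16 17 18 19 20 21 22 23 24
     L  W  L  W  L  W  L  W  L  W  L  W  L  W  L  W  L  W  L  W  L  W  L  W  L
Position 24 is L, so the second player wins.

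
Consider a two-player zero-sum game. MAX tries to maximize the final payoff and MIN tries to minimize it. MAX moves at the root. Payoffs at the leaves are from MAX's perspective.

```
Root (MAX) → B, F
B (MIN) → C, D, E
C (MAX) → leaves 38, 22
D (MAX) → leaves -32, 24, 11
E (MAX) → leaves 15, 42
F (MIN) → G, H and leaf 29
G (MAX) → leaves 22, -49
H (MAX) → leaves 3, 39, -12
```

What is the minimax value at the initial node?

24

C (MAX): max(38, 22) = 38
D (MAX): max(-32, 24, 11) = 24
E (MAX): max(15, 42) = 42
B (MIN): min(38, 24, 42) = 24
G (MAX): max(22, -49) = 22
H (MAX): max(3, 39, -12) = 39
F (MIN): min(22, 39, 29) = 22
Root (MAX): max(24, 22) = 24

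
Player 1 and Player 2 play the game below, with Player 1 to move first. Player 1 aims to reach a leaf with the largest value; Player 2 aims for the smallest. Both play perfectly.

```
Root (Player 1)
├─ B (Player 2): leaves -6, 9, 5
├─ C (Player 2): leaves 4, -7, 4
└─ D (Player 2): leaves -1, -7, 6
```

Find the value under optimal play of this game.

-6

B (Player 2): min(-6, 9, 5) = -6
C (Player 2): min(4, -7, 4) = -7
D (Player 2): min(-1, -7, 6) = -7
Root (Player 1): max(-6, -7, -7) = -6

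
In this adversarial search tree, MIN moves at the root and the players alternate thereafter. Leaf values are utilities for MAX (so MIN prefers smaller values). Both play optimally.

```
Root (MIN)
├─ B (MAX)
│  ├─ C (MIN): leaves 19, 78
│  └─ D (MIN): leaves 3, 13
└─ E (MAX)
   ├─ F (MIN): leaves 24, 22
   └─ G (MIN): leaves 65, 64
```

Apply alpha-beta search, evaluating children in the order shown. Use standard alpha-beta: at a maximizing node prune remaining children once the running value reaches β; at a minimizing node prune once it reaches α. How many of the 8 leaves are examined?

C [α=-∞,β=+∞]: v=19
D [α=19,β=+∞]: v=3 after child 1 ≤ α → α-cutoff, skip 1
B [α=-∞,β=+∞]: v=19
F [α=-∞,β=19]: v=22
E [α=-∞,β=19]: v=22 after child 1 ≥ β → β-cutoff, skip 1
Root [α=-∞,β=+∞]: v=19
Leaves evaluated: 5 of 8.

5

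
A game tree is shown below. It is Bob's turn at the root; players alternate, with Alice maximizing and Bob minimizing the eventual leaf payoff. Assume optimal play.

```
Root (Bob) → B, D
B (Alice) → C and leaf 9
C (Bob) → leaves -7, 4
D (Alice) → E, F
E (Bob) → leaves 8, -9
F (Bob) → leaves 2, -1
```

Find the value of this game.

-1

C (Bob): min(-7, 4) = -7
B (Alice): max(-7, 9) = 9
E (Bob): min(8, -9) = -9
F (Bob): min(2, -1) = -1
D (Alice): max(-9, -1) = -1
Root (Bob): min(9, -1) = -1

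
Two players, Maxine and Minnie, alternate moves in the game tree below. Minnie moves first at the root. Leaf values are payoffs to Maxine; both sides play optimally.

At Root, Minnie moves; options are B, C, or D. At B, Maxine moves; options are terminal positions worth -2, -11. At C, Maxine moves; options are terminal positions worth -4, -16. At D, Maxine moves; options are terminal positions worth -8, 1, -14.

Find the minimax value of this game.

B (Maxine): max(-2, -11) = -2
C (Maxine): max(-4, -16) = -4
D (Maxine): max(-8, 1, -14) = 1
Root (Minnie): min(-2, -4, 1) = -4

-4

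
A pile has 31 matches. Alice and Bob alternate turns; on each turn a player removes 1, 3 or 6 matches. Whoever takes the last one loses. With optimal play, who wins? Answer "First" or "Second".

i:   0  1  2  3  4  5  6  7  8  9 10 11 12 13 14 15 16 17 18 19 20 21 22 23 24 25 26 27 28 29 30 31
     W  L  W  L  W  L  W  W  W  W  L  W  L  W  L  W  W  W  W  L  W  L  W  L  W  W  W  W  L  W  L  W
Position 31 is W, so the first player wins.

First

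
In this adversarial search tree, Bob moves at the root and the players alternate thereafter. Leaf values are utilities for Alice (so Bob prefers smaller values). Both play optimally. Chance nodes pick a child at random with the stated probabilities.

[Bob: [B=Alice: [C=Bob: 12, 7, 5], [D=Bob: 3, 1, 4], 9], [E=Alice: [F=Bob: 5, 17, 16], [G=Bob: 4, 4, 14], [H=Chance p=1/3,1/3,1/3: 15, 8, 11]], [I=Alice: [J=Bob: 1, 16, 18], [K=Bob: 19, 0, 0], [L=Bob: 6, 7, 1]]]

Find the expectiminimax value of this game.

1

C (Bob): min(12, 7, 5) = 5
D (Bob): min(3, 1, 4) = 1
B (Alice): max(5, 1, 9) = 9
F (Bob): min(5, 17, 16) = 5
G (Bob): min(4, 4, 14) = 4
H (Chance): 1/3·15 + 1/3·8 + 1/3·11 = 11.33
E (Alice): max(5, 4, 11.33) = 11.33
J (Bob): min(1, 16, 18) = 1
K (Bob): min(19, 0, 0) = 0
L (Bob): min(6, 7, 1) = 1
I (Alice): max(1, 0, 1) = 1
Root (Bob): min(9, 11.33, 1) = 1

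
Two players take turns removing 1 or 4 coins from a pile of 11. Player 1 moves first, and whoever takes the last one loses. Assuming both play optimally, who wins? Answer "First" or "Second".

Second

Positions where the player to move wins (W) vs loses (L):
i:   0  1  2  3  4  5  6  7  8  9 10 11
     W  L  W  L  W  W  L  W  L  W  W  L
Position 11 is L, so the second player wins.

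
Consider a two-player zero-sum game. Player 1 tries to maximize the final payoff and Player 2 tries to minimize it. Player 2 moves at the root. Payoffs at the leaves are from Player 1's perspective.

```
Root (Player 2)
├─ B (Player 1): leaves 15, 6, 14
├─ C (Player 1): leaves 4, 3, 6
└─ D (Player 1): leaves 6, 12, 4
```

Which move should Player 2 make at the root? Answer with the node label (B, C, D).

C

B (Player 1): max(15, 6, 14) = 15
C (Player 1): max(4, 3, 6) = 6
D (Player 1): max(6, 12, 4) = 12
Root (Player 2): min(15, 6, 12) = 6
Player 2 picks the child with the lowest value: C (value 6).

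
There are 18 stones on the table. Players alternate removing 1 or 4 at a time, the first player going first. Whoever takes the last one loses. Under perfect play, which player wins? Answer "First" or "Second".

Second

W/L table (W = player to move can force a win):
i:   0  1  2  3  4  5  6  7  8  9 10 11 12 13 14 15 16 17 18
     W  L  W  L  W  W  L  W  L  W  W  L  W  L  W  W  L  W  L
Position 18 is L, so the second player wins.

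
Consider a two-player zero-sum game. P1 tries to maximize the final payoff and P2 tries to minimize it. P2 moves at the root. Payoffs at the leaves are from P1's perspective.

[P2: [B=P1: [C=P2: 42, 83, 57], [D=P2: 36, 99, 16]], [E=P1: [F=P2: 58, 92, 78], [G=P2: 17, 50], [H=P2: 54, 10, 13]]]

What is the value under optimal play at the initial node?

C (P2): min(42, 83, 57) = 42
D (P2): min(36, 99, 16) = 16
B (P1): max(42, 16) = 42
F (P2): min(58, 92, 78) = 58
G (P2): min(17, 50) = 17
H (P2): min(54, 10, 13) = 10
E (P1): max(58, 17, 10) = 58
Root (P2): min(42, 58) = 42

42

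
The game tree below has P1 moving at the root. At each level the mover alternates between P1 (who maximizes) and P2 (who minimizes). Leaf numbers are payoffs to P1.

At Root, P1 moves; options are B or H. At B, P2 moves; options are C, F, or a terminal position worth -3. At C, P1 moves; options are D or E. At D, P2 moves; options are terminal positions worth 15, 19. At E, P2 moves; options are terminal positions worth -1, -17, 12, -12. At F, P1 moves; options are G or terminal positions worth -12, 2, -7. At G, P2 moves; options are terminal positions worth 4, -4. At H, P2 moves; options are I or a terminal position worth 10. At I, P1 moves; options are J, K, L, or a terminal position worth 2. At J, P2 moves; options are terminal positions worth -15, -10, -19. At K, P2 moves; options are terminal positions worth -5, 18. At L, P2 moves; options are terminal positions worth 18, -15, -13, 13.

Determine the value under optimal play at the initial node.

D (P2): min(15, 19) = 15
E (P2): min(-1, -17, 12, -12) = -17
C (P1): max(15, -17) = 15
G (P2): min(4, -4) = -4
F (P1): max(-4, -12, 2, -7) = 2
B (P2): min(15, 2, -3) = -3
J (P2): min(-15, -10, -19) = -19
K (P2): min(-5, 18) = -5
L (P2): min(18, -15, -13, 13) = -15
I (P1): max(-19, -5, -15, 2) = 2
H (P2): min(2, 10) = 2
Root (P1): max(-3, 2) = 2

2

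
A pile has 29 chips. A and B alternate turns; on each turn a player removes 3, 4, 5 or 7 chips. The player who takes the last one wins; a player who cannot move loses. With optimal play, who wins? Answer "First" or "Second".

i:   0  1  2  3  4  5  6  7  8  9 10 11 12 13 14 15 16 17 18 19 20 21 22 23 24 25 26 27 28 29
     L  L  L  W  W  W  W  W  W  W  L  L  L  W  W  W  W  W  W  W  L  L  L  W  W  W  W  W  W  W
Position 29 is W, so the first player wins.

First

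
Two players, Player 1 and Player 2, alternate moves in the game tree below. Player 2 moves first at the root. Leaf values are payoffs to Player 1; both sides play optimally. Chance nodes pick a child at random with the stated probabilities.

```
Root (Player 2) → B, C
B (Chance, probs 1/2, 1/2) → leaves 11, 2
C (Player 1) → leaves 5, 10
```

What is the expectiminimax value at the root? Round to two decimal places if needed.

B (Chance): 1/2·11 + 1/2·2 = 6.5
C (Player 1): max(5, 10) = 10
Root (Player 2): min(6.5, 10) = 6.5

6.5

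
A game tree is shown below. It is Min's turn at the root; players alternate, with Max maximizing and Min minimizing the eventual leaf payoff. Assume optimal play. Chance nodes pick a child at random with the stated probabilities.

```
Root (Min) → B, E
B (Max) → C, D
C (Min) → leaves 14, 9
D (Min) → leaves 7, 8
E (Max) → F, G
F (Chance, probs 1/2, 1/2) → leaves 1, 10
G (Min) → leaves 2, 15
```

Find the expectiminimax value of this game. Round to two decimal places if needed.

5.5

C (Min): min(14, 9) = 9
D (Min): min(7, 8) = 7
B (Max): max(9, 7) = 9
F (Chance): 1/2·1 + 1/2·10 = 5.5
G (Min): min(2, 15) = 2
E (Max): max(5.5, 2) = 5.5
Root (Min): min(9, 5.5) = 5.5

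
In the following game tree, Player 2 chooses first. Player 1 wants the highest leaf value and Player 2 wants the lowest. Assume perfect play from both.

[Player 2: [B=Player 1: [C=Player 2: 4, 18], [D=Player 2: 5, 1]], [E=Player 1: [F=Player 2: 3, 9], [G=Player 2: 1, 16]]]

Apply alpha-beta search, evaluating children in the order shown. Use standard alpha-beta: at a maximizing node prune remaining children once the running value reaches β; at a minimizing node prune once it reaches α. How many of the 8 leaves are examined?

7

C [α=-∞,β=+∞]: v=4
D [α=4,β=+∞]: v=1
B [α=-∞,β=+∞]: v=4
F [α=-∞,β=4]: v=3
G [α=3,β=4]: v=1 after child 1 ≤ α → α-cutoff, skip 1
E [α=-∞,β=4]: v=3
Root [α=-∞,β=+∞]: v=3
Leaves evaluated: 7 of 8.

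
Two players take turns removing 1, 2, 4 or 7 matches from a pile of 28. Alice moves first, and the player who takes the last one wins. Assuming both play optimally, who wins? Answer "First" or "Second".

Mark each pile size as W (mover wins) or L (mover loses):
i:   0  1  2  3  4  5  6  7  8  9 10 11 12 13 14 15 16 17 18 19 20 21 22 23 24 25 26 27 28
     L  W  W  L  W  W  L  W  W  L  W  W  L  W  W  L  W  W  L  W  W  L  W  W  L  W  W  L  W
Position 28 is W, so the first player wins.

First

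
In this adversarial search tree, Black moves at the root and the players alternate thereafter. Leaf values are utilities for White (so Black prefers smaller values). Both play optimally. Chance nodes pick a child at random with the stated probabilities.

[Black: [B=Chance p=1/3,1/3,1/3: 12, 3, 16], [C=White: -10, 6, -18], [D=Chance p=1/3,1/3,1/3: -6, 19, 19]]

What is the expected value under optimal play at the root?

6

B (Chance): 1/3·12 + 1/3·3 + 1/3·16 = 10.33
C (White): max(-10, 6, -18) = 6
D (Chance): 1/3·-6 + 1/3·19 + 1/3·19 = 10.67
Root (Black): min(10.33, 6, 10.67) = 6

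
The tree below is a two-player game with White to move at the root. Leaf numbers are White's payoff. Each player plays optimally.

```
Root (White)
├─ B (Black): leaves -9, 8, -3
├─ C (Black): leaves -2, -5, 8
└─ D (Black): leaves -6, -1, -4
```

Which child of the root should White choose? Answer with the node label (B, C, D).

B (Black): min(-9, 8, -3) = -9
C (Black): min(-2, -5, 8) = -5
D (Black): min(-6, -1, -4) = -6
Root (White): max(-9, -5, -6) = -5
White picks the child with the highest value: C (value -5).

C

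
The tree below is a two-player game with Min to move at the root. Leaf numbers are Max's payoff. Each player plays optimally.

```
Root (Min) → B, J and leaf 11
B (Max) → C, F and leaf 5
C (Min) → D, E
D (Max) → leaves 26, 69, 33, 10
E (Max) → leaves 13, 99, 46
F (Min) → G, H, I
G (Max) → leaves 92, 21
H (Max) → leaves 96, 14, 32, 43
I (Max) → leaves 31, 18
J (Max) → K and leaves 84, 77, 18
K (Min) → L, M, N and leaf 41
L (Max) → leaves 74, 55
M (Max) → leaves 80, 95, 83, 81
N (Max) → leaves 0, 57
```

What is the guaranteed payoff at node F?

31

G: max(92, 21) = 92
H: max(96, 14, 32, 43) = 96
I: max(31, 18) = 31
F: min(92, 96, 31) = 31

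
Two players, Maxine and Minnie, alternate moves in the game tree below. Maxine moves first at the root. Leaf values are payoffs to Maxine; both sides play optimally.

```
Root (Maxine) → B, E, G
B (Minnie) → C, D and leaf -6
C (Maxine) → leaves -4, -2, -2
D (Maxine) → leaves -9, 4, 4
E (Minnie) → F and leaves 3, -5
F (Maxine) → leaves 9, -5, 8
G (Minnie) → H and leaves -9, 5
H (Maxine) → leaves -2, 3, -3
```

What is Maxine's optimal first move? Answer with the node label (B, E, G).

C (Maxine): max(-4, -2, -2) = -2
D (Maxine): max(-9, 4, 4) = 4
B (Minnie): min(-2, 4, -6) = -6
F (Maxine): max(9, -5, 8) = 9
E (Minnie): min(9, 3, -5) = -5
H (Maxine): max(-2, 3, -3) = 3
G (Minnie): min(3, -9, 5) = -9
Root (Maxine): max(-6, -5, -9) = -5
Maxine picks the child with the highest value: E (value -5).

E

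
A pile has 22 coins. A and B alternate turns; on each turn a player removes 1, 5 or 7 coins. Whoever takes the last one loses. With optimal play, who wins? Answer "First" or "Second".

First

W/L table (W = player to move can force a win):
i:   0  1  2  3  4  5  6  7  8  9 10 11 12 13 14 15 16 17 18 19 20 21 22
     W  L  W  L  W  L  W  L  W  L  W  L  W  L  W  L  W  L  W  L  W  L  W
Position 22 is W, so the first player wins.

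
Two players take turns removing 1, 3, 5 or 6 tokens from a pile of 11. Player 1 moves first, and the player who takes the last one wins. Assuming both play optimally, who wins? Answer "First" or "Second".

Positions where the player to move wins (W) vs loses (L):
i:   0  1  2  3  4  5  6  7  8  9 10 11
     L  W  L  W  L  W  W  W  W  W  W  L
Position 11 is L, so the second player wins.

Second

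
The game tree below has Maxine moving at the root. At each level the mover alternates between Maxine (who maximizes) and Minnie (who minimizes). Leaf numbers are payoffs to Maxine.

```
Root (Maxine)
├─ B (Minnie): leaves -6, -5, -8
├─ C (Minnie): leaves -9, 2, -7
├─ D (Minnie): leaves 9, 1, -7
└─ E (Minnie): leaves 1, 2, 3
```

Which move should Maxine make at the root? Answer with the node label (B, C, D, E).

E

B (Minnie): min(-6, -5, -8) = -8
C (Minnie): min(-9, 2, -7) = -9
D (Minnie): min(9, 1, -7) = -7
E (Minnie): min(1, 2, 3) = 1
Root (Maxine): max(-8, -9, -7, 1) = 1
Maxine picks the child with the highest value: E (value 1).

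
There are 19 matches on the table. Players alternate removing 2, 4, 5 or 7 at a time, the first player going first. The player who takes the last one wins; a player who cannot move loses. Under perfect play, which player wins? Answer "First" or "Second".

Second

Compute winning (W) and losing (L) positions by backward induction:
i:   0  1  2  3  4  5  6  7  8  9 10 11 12 13 14 15 16 17 18 19
     L  L  W  W  W  W  W  W  W  L  L  W  W  W  W  W  W  W  L  L
Position 19 is L, so the second player wins.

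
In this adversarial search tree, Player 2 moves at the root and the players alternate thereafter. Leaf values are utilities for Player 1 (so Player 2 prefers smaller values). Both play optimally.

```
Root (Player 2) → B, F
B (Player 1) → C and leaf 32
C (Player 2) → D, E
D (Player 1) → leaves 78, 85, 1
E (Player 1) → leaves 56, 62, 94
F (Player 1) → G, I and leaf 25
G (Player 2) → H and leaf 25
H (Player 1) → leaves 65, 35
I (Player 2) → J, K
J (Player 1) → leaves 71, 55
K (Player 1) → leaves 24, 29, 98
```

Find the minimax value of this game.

D (Player 1): max(78, 85, 1) = 85
E (Player 1): max(56, 62, 94) = 94
C (Player 2): min(85, 94) = 85
B (Player 1): max(85, 32) = 85
H (Player 1): max(65, 35) = 65
G (Player 2): min(65, 25) = 25
J (Player 1): max(71, 55) = 71
K (Player 1): max(24, 29, 98) = 98
I (Player 2): min(71, 98) = 71
F (Player 1): max(25, 71, 25) = 71
Root (Player 2): min(85, 71) = 71

71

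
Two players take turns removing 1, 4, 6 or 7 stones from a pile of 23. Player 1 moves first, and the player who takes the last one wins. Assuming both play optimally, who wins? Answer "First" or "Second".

Mark each pile size as W (mover wins) or L (mover loses):
i:   0  1  2  3  4  5  6  7  8  9 10 11 12 13 14 15 16 17 18 19 20 21 22 23
     L  W  L  W  W  L  W  W  W  W  L  W  W  L  W  L  W  W  L  W  W  W  W  L
Position 23 is L, so the second player wins.

Second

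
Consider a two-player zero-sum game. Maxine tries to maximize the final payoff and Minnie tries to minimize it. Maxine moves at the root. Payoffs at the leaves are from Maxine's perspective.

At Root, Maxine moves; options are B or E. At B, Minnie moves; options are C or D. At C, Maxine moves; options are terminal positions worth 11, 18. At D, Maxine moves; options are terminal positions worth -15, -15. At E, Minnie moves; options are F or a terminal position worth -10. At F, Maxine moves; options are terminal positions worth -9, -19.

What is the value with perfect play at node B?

-15

C: max(11, 18) = 18
D: max(-15, -15) = -15
B: min(18, -15) = -15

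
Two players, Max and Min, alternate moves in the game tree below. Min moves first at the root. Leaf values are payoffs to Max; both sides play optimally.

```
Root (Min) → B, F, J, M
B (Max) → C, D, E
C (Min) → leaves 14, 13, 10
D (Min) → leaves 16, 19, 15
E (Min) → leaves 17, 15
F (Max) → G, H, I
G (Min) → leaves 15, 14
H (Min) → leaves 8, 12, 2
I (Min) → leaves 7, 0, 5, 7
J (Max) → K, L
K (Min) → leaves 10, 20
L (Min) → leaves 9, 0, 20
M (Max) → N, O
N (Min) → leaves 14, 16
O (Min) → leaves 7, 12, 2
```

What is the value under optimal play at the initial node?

C (Min): min(14, 13, 10) = 10
D (Min): min(16, 19, 15) = 15
E (Min): min(17, 15) = 15
B (Max): max(10, 15, 15) = 15
G (Min): min(15, 14) = 14
H (Min): min(8, 12, 2) = 2
I (Min): min(7, 0, 5, 7) = 0
F (Max): max(14, 2, 0) = 14
K (Min): min(10, 20) = 10
L (Min): min(9, 0, 20) = 0
J (Max): max(10, 0) = 10
N (Min): min(14, 16) = 14
O (Min): min(7, 12, 2) = 2
M (Max): max(14, 2) = 14
Root (Min): min(15, 14, 10, 14) = 10

10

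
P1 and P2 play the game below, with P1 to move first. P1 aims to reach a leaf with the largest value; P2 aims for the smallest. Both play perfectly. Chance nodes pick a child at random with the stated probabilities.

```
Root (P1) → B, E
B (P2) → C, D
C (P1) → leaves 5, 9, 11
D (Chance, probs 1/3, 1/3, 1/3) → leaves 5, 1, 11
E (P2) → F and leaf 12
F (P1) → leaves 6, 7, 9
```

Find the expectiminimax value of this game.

C (P1): max(5, 9, 11) = 11
D (Chance): 1/3·5 + 1/3·1 + 1/3·11 = 5.67
B (P2): min(11, 5.67) = 5.67
F (P1): max(6, 7, 9) = 9
E (P2): min(9, 12) = 9
Root (P1): max(5.67, 9) = 9

9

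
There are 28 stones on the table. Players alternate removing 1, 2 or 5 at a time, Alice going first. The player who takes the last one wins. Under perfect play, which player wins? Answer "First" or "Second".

W/L table (W = player to move can force a win):
i:   0  1  2  3  4  5  6  7  8  9 10 11 12 13 14 15 16 17 18 19 20 21 22 23 24 25 26 27 28
     L  W  W  L  W  W  L  W  W  L  W  W  L  W  W  L  W  W  L  W  W  L  W  W  L  W  W  L  W
Position 28 is W, so the first player wins.

First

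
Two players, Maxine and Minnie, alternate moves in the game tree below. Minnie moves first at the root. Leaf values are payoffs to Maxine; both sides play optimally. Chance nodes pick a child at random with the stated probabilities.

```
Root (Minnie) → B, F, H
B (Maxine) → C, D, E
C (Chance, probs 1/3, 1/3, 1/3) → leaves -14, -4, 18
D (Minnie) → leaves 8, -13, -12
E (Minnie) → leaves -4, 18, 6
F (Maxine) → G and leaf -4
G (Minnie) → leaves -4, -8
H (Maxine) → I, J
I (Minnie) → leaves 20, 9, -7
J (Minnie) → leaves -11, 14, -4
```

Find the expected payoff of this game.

-7

C (Chance): 1/3·-14 + 1/3·-4 + 1/3·18 = 0
D (Minnie): min(8, -13, -12) = -13
E (Minnie): min(-4, 18, 6) = -4
B (Maxine): max(0, -13, -4) = 0
G (Minnie): min(-4, -8) = -8
F (Maxine): max(-8, -4) = -4
I (Minnie): min(20, 9, -7) = -7
J (Minnie): min(-11, 14, -4) = -11
H (Maxine): max(-7, -11) = -7
Root (Minnie): min(0, -4, -7) = -7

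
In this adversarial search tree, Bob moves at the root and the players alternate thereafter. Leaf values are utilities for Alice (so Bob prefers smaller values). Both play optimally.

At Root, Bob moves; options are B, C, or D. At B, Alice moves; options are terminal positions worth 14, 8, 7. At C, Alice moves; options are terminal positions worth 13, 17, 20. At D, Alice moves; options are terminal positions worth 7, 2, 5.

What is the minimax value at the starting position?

7

B (Alice): max(14, 8, 7) = 14
C (Alice): max(13, 17, 20) = 20
D (Alice): max(7, 2, 5) = 7
Root (Bob): min(14, 20, 7) = 7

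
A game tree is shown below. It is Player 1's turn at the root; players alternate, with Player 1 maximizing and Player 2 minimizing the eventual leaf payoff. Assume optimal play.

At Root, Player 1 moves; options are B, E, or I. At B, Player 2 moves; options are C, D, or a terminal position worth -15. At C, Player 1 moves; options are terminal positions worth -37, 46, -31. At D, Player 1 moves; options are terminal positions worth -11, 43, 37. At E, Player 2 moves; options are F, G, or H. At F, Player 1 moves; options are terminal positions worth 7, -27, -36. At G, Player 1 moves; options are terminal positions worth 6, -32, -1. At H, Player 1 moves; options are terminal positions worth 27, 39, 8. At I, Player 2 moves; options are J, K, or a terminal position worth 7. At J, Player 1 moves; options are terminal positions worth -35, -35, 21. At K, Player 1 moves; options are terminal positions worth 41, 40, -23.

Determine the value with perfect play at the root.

C (Player 1): max(-37, 46, -31) = 46
D (Player 1): max(-11, 43, 37) = 43
B (Player 2): min(46, 43, -15) = -15
F (Player 1): max(7, -27, -36) = 7
G (Player 1): max(6, -32, -1) = 6
H (Player 1): max(27, 39, 8) = 39
E (Player 2): min(7, 6, 39) = 6
J (Player 1): max(-35, -35, 21) = 21
K (Player 1): max(41, 40, -23) = 41
I (Player 2): min(21, 41, 7) = 7
Root (Player 1): max(-15, 6, 7) = 7

7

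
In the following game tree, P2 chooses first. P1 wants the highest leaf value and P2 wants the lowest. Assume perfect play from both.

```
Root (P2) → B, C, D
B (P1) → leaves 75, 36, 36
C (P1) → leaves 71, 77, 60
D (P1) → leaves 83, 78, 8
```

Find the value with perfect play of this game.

75

B (P1): max(75, 36, 36) = 75
C (P1): max(71, 77, 60) = 77
D (P1): max(83, 78, 8) = 83
Root (P2): min(75, 77, 83) = 75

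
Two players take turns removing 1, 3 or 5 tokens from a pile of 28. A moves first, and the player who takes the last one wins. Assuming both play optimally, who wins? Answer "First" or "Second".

Mark each pile size as W (mover wins) or L (mover loses):
i:   0  1  2  3  4  5  6  7  8  9 10 11 12 13 14 15 16 17 18 19 20 21 22 23 24 25 26 27 28
     L  W  L  W  L  W  L  W  L  W  L  W  L  W  L  W  L  W  L  W  L  W  L  W  L  W  L  W  L
Position 28 is L, so the second player wins.

Second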